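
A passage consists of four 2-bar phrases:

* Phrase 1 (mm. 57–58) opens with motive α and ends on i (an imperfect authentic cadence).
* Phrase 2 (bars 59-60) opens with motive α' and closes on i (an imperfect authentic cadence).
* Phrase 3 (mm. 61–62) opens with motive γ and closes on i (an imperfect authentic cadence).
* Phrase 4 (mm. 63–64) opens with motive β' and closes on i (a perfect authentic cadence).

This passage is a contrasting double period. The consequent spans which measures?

measures 61–64

In a double period the four phrases pair into a large antecedent (phrases 1–2, ending imperfect authentic cadence) and a large consequent (phrases 3–4, ending perfect authentic cadence). The consequent spans bars 61–64.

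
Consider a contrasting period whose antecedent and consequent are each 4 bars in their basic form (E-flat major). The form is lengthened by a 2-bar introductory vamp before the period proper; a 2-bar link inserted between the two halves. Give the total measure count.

12 measures

Basic contrasting period: 4 + 4 = 8 bars.
8 (basic form) + 2 (introduction) + 2 (link) = 12.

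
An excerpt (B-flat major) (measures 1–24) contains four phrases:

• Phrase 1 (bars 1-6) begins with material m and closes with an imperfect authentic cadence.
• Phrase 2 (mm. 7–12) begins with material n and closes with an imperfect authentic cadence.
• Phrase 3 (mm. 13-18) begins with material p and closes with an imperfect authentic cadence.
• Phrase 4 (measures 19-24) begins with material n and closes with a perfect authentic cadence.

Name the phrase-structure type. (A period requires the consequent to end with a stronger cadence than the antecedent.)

contrasting double period

Four phrases in two halves: the first half (mm. 1-12) ends with an imperfect authentic cadence, the second (bars 13–24) with a perfect authentic cadence — a large antecedent–consequent pair, i.e. a double period.
Phrase 3 begins with different material from phrase 1, making it contrasting.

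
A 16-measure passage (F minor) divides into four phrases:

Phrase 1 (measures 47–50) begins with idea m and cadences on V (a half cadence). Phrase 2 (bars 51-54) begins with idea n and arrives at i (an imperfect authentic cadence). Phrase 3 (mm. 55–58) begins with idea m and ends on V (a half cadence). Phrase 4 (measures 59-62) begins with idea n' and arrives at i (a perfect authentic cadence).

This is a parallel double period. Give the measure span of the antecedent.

measures 47–54

In a double period the first pair of phrases (ending imperfect authentic cadence) is the large antecedent and the second pair (ending perfect authentic cadence) is the large consequent; the antecedent is measures 47–54.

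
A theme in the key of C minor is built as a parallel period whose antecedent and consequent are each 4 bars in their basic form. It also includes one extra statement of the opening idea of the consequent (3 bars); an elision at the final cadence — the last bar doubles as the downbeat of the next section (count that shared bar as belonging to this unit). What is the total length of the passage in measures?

Basic parallel period: 4 + 4 = 8 bars.
8 (basic form) + 3 (extra statement) = 11.
The elision shares a bar with the next section but does not change this unit's count.

11 measures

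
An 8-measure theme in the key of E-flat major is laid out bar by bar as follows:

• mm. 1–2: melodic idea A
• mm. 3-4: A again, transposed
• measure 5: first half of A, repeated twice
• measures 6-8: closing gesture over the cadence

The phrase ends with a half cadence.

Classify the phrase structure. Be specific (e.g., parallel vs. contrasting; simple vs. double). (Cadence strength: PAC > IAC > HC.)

sentence

Basic idea (mm. 1–2) + its repetition (measures 3-4) form the presentation; fragmentation and cadence (mm. 5–8) form the continuation — the 8-bar whole is a sentence.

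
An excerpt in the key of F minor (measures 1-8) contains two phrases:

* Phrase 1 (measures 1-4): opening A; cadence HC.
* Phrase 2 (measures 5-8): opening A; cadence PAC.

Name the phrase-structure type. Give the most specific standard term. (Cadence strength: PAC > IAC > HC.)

Phrase 1 ends with a half cadence (weaker) and phrase 2 with a perfect authentic cadence (stronger): antecedent + consequent = a period.
The two phrases open with the same material (A / A), so the period is parallel.

parallel period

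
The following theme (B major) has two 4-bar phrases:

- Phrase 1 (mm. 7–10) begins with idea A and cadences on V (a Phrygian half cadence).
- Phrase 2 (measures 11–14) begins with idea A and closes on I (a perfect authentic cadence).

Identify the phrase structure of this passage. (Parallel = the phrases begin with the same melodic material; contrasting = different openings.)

parallel period

Phrase 1 ends with a Phrygian half cadence (weaker) and phrase 2 with a perfect authentic cadence (stronger): antecedent + consequent = a period.
The two phrases open with the same material (A / A), so the period is parallel.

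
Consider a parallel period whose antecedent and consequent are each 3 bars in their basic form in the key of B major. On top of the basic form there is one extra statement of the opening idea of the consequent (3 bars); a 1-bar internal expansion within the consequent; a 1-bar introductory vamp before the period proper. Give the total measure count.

11 measures

Basic parallel period: 3 + 3 = 6 bars.
6 (basic form) + 3 (extra statement) + 1 (internal expansion) + 1 (introduction) = 11.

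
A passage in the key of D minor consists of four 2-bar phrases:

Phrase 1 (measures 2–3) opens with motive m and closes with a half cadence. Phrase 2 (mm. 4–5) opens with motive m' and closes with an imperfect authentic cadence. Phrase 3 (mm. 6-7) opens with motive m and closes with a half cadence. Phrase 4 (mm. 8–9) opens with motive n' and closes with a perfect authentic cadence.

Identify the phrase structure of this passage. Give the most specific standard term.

Four phrases in two halves: the first half (mm. 2–5) ends with an imperfect authentic cadence, the second (mm. 6-9) with a perfect authentic cadence — a large antecedent–consequent pair, i.e. a double period.
Phrase 3 begins with the same material as phrase 1, making it parallel.

parallel double period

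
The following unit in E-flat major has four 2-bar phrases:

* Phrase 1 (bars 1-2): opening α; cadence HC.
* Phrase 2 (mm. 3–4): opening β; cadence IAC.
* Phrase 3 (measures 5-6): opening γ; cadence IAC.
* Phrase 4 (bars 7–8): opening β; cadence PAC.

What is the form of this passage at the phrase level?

contrasting double period

Four phrases in two halves: the first half (measures 1–4) ends with an imperfect authentic cadence, the second (mm. 5-8) with a perfect authentic cadence — a large antecedent–consequent pair, i.e. a double period.
Phrase 3 begins with different material from phrase 1, making it contrasting.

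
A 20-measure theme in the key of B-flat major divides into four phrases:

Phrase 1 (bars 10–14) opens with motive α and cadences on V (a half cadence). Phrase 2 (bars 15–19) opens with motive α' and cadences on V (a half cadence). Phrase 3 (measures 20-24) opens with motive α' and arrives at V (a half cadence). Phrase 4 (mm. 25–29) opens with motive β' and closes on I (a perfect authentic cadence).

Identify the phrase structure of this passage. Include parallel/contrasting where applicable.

parallel double period

Four phrases in two halves: the first half (measures 10-19) ends with a half cadence, the second (mm. 20–29) with a perfect authentic cadence — a large antecedent–consequent pair, i.e. a double period.
Phrase 3 begins with the same material as phrase 1, making it parallel.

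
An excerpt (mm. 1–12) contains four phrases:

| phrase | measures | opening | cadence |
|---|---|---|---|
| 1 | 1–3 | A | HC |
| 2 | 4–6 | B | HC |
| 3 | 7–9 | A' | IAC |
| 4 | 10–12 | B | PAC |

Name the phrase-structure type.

parallel double period

Four phrases in two halves: the first half (measures 1-6) ends with a half cadence, the second (bars 7–12) with a perfect authentic cadence — a large antecedent–consequent pair, i.e. a double period.
Phrase 3 begins with the same material as phrase 1, making it parallel.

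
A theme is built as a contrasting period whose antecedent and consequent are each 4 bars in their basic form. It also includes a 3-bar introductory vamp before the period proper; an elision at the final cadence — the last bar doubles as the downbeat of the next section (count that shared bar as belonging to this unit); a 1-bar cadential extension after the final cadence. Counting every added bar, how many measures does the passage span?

Basic contrasting period: 4 + 4 = 8 bars.
8 (basic form) + 3 (introduction) + 1 (cadential extension) = 12.
The elision shares a bar with the next section but does not change this unit's count.

12 measures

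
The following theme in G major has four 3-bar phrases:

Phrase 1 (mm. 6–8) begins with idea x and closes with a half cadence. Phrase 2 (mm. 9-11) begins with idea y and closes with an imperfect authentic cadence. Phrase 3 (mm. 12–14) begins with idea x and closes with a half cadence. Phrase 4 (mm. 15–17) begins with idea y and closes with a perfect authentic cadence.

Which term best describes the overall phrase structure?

parallel double period

Four phrases in two halves: the first half (bars 6–11) ends with an imperfect authentic cadence, the second (measures 12–17) with a perfect authentic cadence — a large antecedent–consequent pair, i.e. a double period.
Phrase 3 begins with the same material as phrase 1, making it parallel.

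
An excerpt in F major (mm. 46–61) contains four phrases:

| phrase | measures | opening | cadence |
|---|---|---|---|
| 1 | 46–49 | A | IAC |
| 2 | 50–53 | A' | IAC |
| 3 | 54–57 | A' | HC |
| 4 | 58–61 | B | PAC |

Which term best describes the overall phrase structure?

Four phrases in two halves: the first half (mm. 46–53) ends with an imperfect authentic cadence, the second (measures 54–61) with a perfect authentic cadence — a large antecedent–consequent pair, i.e. a double period.
Phrase 3 begins with the same material as phrase 1, making it parallel.

parallel double period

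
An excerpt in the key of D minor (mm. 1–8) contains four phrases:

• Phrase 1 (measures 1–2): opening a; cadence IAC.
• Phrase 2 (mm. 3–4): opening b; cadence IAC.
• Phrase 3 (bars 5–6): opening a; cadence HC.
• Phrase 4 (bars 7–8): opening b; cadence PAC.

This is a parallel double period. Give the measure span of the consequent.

measures 5–8

In a double period the first pair of phrases (ending imperfect authentic cadence) is the large antecedent and the second pair (ending perfect authentic cadence) is the large consequent; the consequent is measures 5–8.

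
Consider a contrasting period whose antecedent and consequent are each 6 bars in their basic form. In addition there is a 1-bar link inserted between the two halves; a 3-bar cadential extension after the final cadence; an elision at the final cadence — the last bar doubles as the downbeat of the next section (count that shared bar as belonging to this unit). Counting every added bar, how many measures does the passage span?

Basic contrasting period: 6 + 6 = 12 bars.
12 (basic form) + 1 (link) + 3 (cadential extension) = 16.
The elision shares a bar with the next section but does not change this unit's count.

16 measures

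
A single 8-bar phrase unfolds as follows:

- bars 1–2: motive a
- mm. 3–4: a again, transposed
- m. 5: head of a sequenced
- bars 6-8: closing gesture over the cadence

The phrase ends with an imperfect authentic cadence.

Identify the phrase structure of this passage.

Basic idea (bars 1-2) + its repetition (bars 3–4) form the presentation; fragmentation and cadence (mm. 5–8) form the continuation — the 8-bar whole is a sentence.

sentence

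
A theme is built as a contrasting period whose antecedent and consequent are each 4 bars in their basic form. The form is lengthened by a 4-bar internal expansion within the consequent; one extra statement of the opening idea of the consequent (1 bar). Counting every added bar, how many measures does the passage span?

13 measures

Basic contrasting period: 4 + 4 = 8 bars.
8 (basic form) + 4 (internal expansion) + 1 (extra statement) = 13.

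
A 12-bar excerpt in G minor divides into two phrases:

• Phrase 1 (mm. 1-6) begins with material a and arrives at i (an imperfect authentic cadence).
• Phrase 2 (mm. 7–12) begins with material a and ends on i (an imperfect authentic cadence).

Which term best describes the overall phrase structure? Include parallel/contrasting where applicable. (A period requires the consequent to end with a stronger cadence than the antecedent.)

Both phrases have the same opening (a) and the same cadence (imperfect authentic cadence): the second is a restatement, not a consequent, so this is a repeated phrase rather than a period.

repeated phrase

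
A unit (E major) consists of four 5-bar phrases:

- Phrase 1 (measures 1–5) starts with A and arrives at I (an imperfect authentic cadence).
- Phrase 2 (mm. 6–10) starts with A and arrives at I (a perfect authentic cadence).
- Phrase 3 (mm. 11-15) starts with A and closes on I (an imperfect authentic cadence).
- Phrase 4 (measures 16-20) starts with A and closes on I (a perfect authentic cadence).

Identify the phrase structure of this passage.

repeated period

The cadence pattern IAC–PAC–IAC–PAC is weak–strong twice, and phrases 3–4 restate phrases 1–2: a period heard twice, not a double period (which would end weakly at phrase 2).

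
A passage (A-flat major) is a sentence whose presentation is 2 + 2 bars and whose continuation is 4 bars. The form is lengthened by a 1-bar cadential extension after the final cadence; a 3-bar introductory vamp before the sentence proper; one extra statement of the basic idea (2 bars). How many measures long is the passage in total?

Basic sentence: 2 + 2 + 4 = 8 bars.
8 (basic form) + 1 (cadential extension) + 3 (introduction) + 2 (extra statement) = 14.

14 measures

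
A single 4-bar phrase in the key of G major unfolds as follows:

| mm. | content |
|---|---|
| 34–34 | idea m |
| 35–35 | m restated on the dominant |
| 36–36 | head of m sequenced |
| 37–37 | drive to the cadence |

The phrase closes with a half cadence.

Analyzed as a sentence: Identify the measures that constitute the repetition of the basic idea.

The presentation of a sentence is the basic idea (bar 34) plus its repetition (m. 35); the repetition of the basic idea is therefore m. 35.

measures 35–35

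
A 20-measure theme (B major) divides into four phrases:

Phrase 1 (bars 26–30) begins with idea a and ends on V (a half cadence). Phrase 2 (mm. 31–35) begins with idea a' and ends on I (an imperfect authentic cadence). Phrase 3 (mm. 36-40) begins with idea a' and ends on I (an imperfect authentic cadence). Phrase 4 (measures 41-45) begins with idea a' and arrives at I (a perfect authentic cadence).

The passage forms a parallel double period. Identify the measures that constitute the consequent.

measures 36–45

In a double period the four phrases pair into a large antecedent (phrases 1–2, ending imperfect authentic cadence) and a large consequent (phrases 3–4, ending perfect authentic cadence). The consequent spans bars 36-45.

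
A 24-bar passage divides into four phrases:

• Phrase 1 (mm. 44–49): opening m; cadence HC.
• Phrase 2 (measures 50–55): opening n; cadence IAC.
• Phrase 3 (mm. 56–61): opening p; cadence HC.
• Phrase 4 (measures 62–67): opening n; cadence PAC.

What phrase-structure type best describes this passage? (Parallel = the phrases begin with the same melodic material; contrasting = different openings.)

Four phrases in two halves: the first half (bars 44–55) ends with an imperfect authentic cadence, the second (measures 56–67) with a perfect authentic cadence — a large antecedent–consequent pair, i.e. a double period.
Phrase 3 begins with different material from phrase 1, making it contrasting.

contrasting double period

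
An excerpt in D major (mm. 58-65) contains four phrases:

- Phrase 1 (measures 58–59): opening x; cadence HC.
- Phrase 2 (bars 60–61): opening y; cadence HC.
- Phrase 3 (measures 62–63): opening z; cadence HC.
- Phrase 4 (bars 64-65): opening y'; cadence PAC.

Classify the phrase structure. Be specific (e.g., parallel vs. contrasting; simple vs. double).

Four phrases in two halves: the first half (mm. 58–61) ends with a half cadence, the second (measures 62–65) with a perfect authentic cadence — a large antecedent–consequent pair, i.e. a double period.
Phrase 3 begins with different material from phrase 1, making it contrasting.

contrasting double period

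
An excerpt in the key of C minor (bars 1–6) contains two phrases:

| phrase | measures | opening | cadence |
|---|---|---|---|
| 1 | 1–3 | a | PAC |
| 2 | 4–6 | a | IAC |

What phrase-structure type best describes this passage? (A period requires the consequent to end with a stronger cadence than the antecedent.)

The second phrase closes with an imperfect authentic cadence, which is not stronger than the first phrase's perfect authentic cadence; without a weak→strong cadential pair there is no antecedent–consequent relationship, so this is a phrase group rather than a period.

phrase group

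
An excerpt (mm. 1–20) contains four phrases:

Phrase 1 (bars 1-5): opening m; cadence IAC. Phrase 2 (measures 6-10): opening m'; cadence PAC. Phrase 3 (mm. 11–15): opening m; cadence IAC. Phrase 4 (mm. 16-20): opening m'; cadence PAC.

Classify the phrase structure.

The cadence pattern IAC–PAC–IAC–PAC is weak–strong twice, and phrases 3–4 restate phrases 1–2: a period heard twice, not a double period (which would end weakly at phrase 2).

repeated period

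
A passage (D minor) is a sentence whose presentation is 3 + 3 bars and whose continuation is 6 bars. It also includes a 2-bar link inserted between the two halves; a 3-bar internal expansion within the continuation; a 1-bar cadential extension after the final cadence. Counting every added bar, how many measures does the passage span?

18 measures

Basic sentence: 3 + 3 + 6 = 12 bars.
12 (basic form) + 2 (link) + 3 (internal expansion) + 1 (cadential extension) = 18.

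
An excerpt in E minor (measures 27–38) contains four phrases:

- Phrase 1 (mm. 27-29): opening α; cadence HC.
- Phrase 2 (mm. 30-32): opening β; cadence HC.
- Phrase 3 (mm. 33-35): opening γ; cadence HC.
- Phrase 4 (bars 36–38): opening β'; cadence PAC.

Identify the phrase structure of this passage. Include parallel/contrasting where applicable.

contrasting double period

Four phrases in two halves: the first half (mm. 27–32) ends with a half cadence, the second (mm. 33–38) with a perfect authentic cadence — a large antecedent–consequent pair, i.e. a double period.
Phrase 3 begins with different material from phrase 1, making it contrasting.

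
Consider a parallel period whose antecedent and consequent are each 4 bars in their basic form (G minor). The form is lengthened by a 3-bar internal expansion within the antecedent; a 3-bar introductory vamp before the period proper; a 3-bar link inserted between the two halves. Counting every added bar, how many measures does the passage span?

17 measures

Basic parallel period: 4 + 4 = 8 bars.
8 (basic form) + 3 (internal expansion) + 3 (introduction) + 3 (link) = 17.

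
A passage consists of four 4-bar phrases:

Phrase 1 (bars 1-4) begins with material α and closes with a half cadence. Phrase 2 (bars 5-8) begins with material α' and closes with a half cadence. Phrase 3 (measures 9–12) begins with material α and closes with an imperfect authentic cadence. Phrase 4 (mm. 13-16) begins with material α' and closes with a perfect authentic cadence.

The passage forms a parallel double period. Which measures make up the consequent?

measures 9–16

In a double period the four phrases pair into a large antecedent (phrases 1–2, ending half cadence) and a large consequent (phrases 3–4, ending perfect authentic cadence). The consequent spans bars 9-16.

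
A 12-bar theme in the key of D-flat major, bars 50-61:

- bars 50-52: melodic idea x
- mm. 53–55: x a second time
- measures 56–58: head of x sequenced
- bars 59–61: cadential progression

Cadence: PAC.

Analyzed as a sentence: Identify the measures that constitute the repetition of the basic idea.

measures 53–55

The presentation of a sentence is the basic idea (mm. 50–52) plus its repetition (mm. 53-55); the repetition of the basic idea is therefore mm. 53–55.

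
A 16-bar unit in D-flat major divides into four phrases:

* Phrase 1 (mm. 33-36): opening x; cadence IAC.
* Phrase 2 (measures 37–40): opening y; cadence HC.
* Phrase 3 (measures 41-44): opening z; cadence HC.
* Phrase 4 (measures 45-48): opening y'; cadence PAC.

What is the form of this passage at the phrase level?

Four phrases in two halves: the first half (bars 33–40) ends with a half cadence, the second (bars 41–48) with a perfect authentic cadence — a large antecedent–consequent pair, i.e. a double period.
Phrase 3 begins with different material from phrase 1, making it contrasting.

contrasting double period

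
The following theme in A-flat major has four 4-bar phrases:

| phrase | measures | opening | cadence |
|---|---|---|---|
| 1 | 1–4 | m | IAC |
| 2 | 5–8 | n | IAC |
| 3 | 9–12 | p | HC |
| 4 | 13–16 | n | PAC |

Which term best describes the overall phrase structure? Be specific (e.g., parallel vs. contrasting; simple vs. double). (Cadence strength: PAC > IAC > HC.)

Four phrases in two halves: the first half (bars 1–8) ends with an imperfect authentic cadence, the second (mm. 9-16) with a perfect authentic cadence — a large antecedent–consequent pair, i.e. a double period.
Phrase 3 begins with different material from phrase 1, making it contrasting.

contrasting double period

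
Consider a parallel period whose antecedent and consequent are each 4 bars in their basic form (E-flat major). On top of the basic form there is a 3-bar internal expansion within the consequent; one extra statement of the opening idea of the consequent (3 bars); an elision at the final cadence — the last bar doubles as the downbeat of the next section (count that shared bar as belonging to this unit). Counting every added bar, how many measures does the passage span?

Basic parallel period: 4 + 4 = 8 bars.
8 (basic form) + 3 (internal expansion) + 3 (extra statement) = 14.
The elision shares a bar with the next section but does not change this unit's count.

14 measures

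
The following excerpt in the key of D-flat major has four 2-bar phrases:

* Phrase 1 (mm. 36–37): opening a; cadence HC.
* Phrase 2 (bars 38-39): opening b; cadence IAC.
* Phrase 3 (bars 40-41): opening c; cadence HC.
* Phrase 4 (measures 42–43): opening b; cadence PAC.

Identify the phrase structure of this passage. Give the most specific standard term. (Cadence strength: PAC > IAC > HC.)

Four phrases in two halves: the first half (measures 36-39) ends with an imperfect authentic cadence, the second (mm. 40-43) with a perfect authentic cadence — a large antecedent–consequent pair, i.e. a double period.
Phrase 3 begins with different material from phrase 1, making it contrasting.

contrasting double period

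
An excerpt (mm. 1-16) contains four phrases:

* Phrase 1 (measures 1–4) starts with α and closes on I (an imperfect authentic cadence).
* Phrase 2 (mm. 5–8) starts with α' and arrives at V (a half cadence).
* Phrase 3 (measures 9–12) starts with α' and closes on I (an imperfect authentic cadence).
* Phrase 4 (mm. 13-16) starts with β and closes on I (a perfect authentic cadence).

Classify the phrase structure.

parallel double period

Four phrases in two halves: the first half (mm. 1–8) ends with a half cadence, the second (mm. 9–16) with a perfect authentic cadence — a large antecedent–consequent pair, i.e. a double period.
Phrase 3 begins with the same material as phrase 1, making it parallel.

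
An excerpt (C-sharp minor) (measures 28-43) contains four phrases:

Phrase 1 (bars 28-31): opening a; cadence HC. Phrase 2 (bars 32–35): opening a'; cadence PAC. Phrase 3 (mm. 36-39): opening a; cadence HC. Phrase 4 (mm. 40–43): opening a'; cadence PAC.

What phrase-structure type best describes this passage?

The cadence pattern HC–PAC–HC–PAC is weak–strong twice, and phrases 3–4 restate phrases 1–2: a period heard twice, not a double period (which would end weakly at phrase 2).

repeated period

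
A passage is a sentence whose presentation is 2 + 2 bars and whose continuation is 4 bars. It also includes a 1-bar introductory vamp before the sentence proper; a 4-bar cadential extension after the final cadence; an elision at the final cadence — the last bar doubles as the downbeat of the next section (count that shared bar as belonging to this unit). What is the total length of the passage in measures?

13 measures

Basic sentence: 2 + 2 + 4 = 8 bars.
8 (basic form) + 1 (introduction) + 4 (cadential extension) = 13.
The elision shares a bar with the next section but does not change this unit's count.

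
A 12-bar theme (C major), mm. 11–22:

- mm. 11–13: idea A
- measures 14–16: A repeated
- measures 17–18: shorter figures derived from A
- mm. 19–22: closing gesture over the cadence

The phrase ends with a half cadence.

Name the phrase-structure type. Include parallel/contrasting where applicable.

Basic idea (bars 11-13) + its repetition (measures 14–16) form the presentation; fragmentation and cadence (mm. 17–22) form the continuation — the 12-bar whole is a sentence.

sentence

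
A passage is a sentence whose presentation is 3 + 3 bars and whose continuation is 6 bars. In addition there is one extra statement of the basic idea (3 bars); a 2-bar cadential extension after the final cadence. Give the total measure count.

Basic sentence: 3 + 3 + 6 = 12 bars.
12 (basic form) + 3 (extra statement) + 2 (cadential extension) = 17.

17 measures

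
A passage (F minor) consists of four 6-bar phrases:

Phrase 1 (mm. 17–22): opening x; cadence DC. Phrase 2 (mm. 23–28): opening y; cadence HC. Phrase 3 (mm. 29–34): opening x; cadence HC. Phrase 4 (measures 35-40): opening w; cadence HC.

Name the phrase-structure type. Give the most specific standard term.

Phrase 4 ends with a half cadence, no stronger than phrase 2's half cadence, so the four phrases do not form a double period; nor do phrases 3–4 duplicate 1–2, so it is not a repeated period. With no phrase reaching a conclusive cadence, the passage is a phrase group.

phrase group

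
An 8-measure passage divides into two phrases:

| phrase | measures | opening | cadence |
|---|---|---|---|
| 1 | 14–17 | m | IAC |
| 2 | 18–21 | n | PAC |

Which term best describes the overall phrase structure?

contrasting period

Phrase 1 ends with an imperfect authentic cadence (weaker) and phrase 2 with a perfect authentic cadence (stronger): antecedent + consequent = a period.
The two phrases open with different material (m / n), so the period is contrasting.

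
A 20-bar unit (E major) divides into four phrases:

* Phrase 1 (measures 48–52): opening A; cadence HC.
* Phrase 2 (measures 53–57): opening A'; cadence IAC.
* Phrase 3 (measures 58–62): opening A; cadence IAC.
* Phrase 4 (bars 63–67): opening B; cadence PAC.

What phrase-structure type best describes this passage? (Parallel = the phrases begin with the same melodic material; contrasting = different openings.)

parallel double period

Four phrases in two halves: the first half (mm. 48–57) ends with an imperfect authentic cadence, the second (measures 58–67) with a perfect authentic cadence — a large antecedent–consequent pair, i.e. a double period.
Phrase 3 begins with the same material as phrase 1, making it parallel.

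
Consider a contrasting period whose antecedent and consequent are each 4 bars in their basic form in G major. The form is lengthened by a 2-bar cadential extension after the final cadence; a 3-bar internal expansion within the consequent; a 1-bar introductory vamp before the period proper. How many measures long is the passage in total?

Basic contrasting period: 4 + 4 = 8 bars.
8 (basic form) + 2 (cadential extension) + 3 (internal expansion) + 1 (introduction) = 14.

14 measures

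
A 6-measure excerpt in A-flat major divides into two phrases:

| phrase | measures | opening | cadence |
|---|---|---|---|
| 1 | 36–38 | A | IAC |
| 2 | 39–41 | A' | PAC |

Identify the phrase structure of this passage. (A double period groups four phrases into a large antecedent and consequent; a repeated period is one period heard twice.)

Phrase 1 ends with an imperfect authentic cadence (weaker) and phrase 2 with a perfect authentic cadence (stronger): antecedent + consequent = a period.
The two phrases open with the same material (A / A'), so the period is parallel.

parallel period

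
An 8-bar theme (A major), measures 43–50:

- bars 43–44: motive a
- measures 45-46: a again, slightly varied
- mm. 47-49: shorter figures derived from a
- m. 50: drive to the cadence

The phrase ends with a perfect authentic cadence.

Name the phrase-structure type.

Basic idea (bars 43–44) + its repetition (measures 45–46) form the presentation; fragmentation and cadence (mm. 47–50) form the continuation — the 8-bar whole is a sentence.

sentence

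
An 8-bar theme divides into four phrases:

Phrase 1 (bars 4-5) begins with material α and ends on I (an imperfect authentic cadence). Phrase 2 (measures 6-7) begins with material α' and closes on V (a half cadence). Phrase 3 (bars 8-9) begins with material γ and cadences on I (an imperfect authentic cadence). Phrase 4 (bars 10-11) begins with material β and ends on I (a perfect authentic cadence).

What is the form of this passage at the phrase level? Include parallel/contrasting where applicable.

Four phrases in two halves: the first half (mm. 4–7) ends with a half cadence, the second (measures 8-11) with a perfect authentic cadence — a large antecedent–consequent pair, i.e. a double period.
Phrase 3 begins with different material from phrase 1, making it contrasting.

contrasting double period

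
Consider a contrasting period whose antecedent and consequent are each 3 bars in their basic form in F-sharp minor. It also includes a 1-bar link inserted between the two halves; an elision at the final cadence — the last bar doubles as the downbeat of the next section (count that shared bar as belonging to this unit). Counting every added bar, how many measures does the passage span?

Basic contrasting period: 3 + 3 = 6 bars.
6 (basic form) + 1 (link) = 7.
The elision shares a bar with the next section but does not change this unit's count.

7 measures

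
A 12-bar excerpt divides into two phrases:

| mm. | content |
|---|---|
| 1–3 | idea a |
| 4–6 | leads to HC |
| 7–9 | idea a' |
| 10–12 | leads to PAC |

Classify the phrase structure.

parallel period

Phrase 1 ends with a half cadence (weaker) and phrase 2 with a perfect authentic cadence (stronger): antecedent + consequent = a period.
The two phrases open with the same material (a / a'), so the period is parallel.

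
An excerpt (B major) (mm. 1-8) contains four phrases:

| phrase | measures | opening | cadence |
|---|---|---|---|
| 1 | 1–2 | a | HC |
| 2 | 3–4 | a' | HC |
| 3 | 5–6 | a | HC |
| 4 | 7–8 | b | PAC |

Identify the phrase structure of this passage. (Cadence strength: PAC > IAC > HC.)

parallel double period

Four phrases in two halves: the first half (bars 1–4) ends with a half cadence, the second (bars 5-8) with a perfect authentic cadence — a large antecedent–consequent pair, i.e. a double period.
Phrase 3 begins with the same material as phrase 1, making it parallel.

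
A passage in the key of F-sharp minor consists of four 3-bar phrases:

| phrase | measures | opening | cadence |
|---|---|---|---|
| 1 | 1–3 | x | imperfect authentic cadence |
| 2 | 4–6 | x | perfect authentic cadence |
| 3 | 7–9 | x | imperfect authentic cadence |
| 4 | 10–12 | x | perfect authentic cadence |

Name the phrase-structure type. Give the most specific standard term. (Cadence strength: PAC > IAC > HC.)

repeated period

The cadence pattern IAC–PAC–IAC–PAC is weak–strong twice, and phrases 3–4 restate phrases 1–2: a period heard twice, not a double period (which would end weakly at phrase 2).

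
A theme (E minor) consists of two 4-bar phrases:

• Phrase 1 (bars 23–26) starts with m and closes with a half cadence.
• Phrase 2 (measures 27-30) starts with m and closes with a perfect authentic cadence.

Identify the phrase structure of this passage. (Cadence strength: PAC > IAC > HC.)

Phrase 1 ends with a half cadence (weaker) and phrase 2 with a perfect authentic cadence (stronger): antecedent + consequent = a period.
The two phrases open with the same material (m / m), so the period is parallel.

parallel period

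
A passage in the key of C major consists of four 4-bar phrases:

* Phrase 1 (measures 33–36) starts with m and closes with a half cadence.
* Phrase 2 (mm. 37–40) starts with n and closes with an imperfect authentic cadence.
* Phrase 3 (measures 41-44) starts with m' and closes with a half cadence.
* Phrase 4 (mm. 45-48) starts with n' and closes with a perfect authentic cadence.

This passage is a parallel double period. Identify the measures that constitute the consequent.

In a double period the four phrases pair into a large antecedent (phrases 1–2, ending imperfect authentic cadence) and a large consequent (phrases 3–4, ending perfect authentic cadence). The consequent spans mm. 41–48.

measures 41–48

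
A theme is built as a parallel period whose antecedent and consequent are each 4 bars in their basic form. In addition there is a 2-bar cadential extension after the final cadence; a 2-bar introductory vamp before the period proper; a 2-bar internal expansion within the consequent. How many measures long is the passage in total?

14 measures

Basic parallel period: 4 + 4 = 8 bars.
8 (basic form) + 2 (cadential extension) + 2 (introduction) + 2 (internal expansion) = 14.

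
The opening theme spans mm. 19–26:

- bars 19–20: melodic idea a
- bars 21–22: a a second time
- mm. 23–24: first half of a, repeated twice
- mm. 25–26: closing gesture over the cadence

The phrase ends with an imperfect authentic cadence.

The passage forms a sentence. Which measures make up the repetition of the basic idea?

measures 21–22

The presentation of a sentence is the basic idea (mm. 19-20) plus its repetition (mm. 21-22); the repetition of the basic idea is therefore mm. 21–22.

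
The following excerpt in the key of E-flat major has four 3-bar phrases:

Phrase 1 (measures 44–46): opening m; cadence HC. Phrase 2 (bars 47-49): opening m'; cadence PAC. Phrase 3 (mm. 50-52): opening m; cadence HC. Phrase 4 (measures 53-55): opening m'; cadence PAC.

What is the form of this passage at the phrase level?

repeated period

The cadence pattern HC–PAC–HC–PAC is weak–strong twice, and phrases 3–4 restate phrases 1–2: a period heard twice, not a double period (which would end weakly at phrase 2).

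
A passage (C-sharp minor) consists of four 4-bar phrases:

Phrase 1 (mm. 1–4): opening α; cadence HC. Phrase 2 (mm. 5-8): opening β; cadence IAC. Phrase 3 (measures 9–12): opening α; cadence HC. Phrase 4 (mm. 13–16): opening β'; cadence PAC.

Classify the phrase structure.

Four phrases in two halves: the first half (measures 1-8) ends with an imperfect authentic cadence, the second (mm. 9–16) with a perfect authentic cadence — a large antecedent–consequent pair, i.e. a double period.
Phrase 3 begins with the same material as phrase 1, making it parallel.

parallel double period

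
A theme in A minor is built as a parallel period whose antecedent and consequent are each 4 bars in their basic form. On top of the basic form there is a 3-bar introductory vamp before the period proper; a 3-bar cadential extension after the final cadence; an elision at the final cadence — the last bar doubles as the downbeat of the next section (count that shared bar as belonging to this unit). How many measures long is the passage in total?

Basic parallel period: 4 + 4 = 8 bars.
8 (basic form) + 3 (introduction) + 3 (cadential extension) = 14.
The elision shares a bar with the next section but does not change this unit's count.

14 measures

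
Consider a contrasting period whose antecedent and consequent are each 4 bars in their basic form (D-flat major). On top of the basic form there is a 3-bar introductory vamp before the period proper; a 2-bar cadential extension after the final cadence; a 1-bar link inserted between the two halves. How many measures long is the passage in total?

14 measures

Basic contrasting period: 4 + 4 = 8 bars.
8 (basic form) + 3 (introduction) + 2 (cadential extension) + 1 (link) = 14.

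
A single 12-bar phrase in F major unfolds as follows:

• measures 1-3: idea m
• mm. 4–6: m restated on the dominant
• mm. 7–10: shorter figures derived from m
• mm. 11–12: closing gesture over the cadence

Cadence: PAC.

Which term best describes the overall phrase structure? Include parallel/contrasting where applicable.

Basic idea (mm. 1-3) + its repetition (measures 4–6) form the presentation; fragmentation and cadence (mm. 7-12) form the continuation — the 12-bar whole is a sentence.

sentence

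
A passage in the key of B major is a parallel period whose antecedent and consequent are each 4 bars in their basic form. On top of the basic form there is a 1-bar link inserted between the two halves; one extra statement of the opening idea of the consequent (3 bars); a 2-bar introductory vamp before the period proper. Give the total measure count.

14 measures

Basic parallel period: 4 + 4 = 8 bars.
8 (basic form) + 1 (link) + 3 (extra statement) + 2 (introduction) = 14.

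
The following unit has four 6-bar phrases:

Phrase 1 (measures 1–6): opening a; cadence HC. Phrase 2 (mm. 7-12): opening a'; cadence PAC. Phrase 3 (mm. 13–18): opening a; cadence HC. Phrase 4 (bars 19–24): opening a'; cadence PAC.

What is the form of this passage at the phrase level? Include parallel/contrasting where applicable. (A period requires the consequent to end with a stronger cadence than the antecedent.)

repeated period

The cadence pattern HC–PAC–HC–PAC is weak–strong twice, and phrases 3–4 restate phrases 1–2: a period heard twice, not a double period (which would end weakly at phrase 2).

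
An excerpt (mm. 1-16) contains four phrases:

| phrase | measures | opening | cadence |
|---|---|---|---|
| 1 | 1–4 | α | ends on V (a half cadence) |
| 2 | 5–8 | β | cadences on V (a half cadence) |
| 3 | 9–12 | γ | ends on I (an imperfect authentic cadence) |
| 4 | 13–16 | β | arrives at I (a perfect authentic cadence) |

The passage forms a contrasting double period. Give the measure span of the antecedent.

In a double period the four phrases pair into a large antecedent (phrases 1–2, ending half cadence) and a large consequent (phrases 3–4, ending perfect authentic cadence). The antecedent spans bars 1-8.

measures 1–8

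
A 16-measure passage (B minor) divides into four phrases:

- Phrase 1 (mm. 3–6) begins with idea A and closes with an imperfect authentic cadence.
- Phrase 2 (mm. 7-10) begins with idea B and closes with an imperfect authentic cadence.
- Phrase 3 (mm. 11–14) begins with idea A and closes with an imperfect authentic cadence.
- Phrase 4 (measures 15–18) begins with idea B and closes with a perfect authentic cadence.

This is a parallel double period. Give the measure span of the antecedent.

measures 3–10

In a double period the first pair of phrases (ending imperfect authentic cadence) is the large antecedent and the second pair (ending perfect authentic cadence) is the large consequent; the antecedent is measures 3–10.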